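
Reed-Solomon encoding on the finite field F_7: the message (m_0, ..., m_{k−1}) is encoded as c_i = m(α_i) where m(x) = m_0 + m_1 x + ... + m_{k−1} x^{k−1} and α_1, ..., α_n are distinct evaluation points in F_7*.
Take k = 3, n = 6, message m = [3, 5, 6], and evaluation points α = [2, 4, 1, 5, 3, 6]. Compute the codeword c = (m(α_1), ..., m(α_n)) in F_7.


c = [2, 0, 0, 3, 2, 4]

Message polynomial: m(x) = 3 + 5·x + 6·x^2 (mod 7).
For each evaluation point α_i, compute m(α_i) mod 7:
  α_1 = 2: Horner steps 6 → 3 → 2, so m(2) = 2.
  α_2 = 4: Horner steps 6 → 1 → 0, so m(4) = 0.
  α_3 = 1: Horner steps 6 → 4 → 0, so m(1) = 0.
  α_4 = 5: Horner steps 6 → 0 → 3, so m(5) = 3.
  α_5 = 3: Horner steps 6 → 2 → 2, so m(3) = 2.
  α_6 = 6: Horner steps 6 → 6 → 4, so m(6) = 4.
Codeword c = [2, 0, 0, 3, 2, 4] ∈ F_7^6.


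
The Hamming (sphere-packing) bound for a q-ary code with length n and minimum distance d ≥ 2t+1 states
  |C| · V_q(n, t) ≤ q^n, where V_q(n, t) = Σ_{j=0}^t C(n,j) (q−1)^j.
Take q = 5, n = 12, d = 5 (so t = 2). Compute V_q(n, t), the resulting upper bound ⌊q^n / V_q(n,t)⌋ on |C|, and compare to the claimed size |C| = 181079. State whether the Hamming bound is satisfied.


V_q(n, t) = 1105, q^n = 244140625, Hamming bound = 220941, |C| = 181079 ≤ bound (satisfied).

Step 1: Compute V_q(n, t) = Σ_{j=0}^2 C(n, j) (q−1)^j.
  j = 0: C(12,0)·(4)^0 = 1·1 = 1.
  j = 1: C(12,1)·(4)^1 = 12·4 = 48.
  j = 2: C(12,2)·(4)^2 = 66·16 = 1056.
  V_q(n, t) = 1 + 48 + 1056 = 1105.
Step 2: q^n = 5^12 = 244140625.
Step 3: Hamming bound ⌊q^n / V_q(n,t)⌋ = ⌊244140625/1105⌋ = 220941.
Step 4: Compare |C| = 181079 to 220941: satisfied.
The claimed |C| lies below the Hamming bound.


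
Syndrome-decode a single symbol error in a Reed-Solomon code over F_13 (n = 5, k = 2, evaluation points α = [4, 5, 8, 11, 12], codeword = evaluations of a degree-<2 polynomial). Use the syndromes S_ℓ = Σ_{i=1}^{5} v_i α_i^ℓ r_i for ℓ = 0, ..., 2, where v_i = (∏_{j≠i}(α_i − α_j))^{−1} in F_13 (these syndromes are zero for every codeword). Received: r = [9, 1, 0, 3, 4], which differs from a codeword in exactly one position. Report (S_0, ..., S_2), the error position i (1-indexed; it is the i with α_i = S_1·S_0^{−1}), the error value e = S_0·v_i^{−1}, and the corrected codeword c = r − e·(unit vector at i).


S = (1, 5, 12), error at position 2, error magnitude e = 4, c = [9, 10, 0, 3, 4].

Step 1: column multipliers v_i = (∏_{j≠i}(α_i − α_j))^{−1} mod 13.
  i = 1 (α = 4): (4−5)(4−8)(4−11)(4−12) = (−1)·(−4)·(−7)·(−8) = 224 ≡ 3, so v_1 = 3^{−1} = 9 (mod 13).
  i = 2 (α = 5): (5−4)(5−8)(5−11)(5−12) = 1·(−3)·(−6)·(−7) = −126 ≡ 4, so v_2 = 4^{−1} = 10 (mod 13).
  i = 3 (α = 8): (8−4)(8−5)(8−11)(8−12) = 4·3·(−3)·(−4) = 144 ≡ 1, so v_3 = 1^{−1} = 1 (mod 13).
  i = 4 (α = 11): (11−4)(11−5)(11−8)(11−12) = 7·6·3·(−1) = −126 ≡ 4, so v_4 = 4^{−1} = 10 (mod 13).
  i = 5 (α = 12): (12−4)(12−5)(12−8)(12−11) = 8·7·4·1 = 224 ≡ 3, so v_5 = 3^{−1} = 9 (mod 13).
  v = [9, 10, 1, 10, 9].
Step 2: syndromes of r = [9, 1, 0, 3, 4] (all sums mod 13).
  S_0 = Σ v_i r_i = 9·9 + 10·1 + 1·0 + 10·3 + 9·4 = 157 ≡ 1.
  S_1 = Σ v_i α_i r_i = 9·4·9 + 10·5·1 + 1·8·0 + 10·11·3 + 9·12·4 = 1136 ≡ 5.
  α_i^2 mod 13 = [3, 12, 12, 4, 1].
  S_2 = Σ v_i α_i^2 r_i = 9·3·9 + 10·12·1 + 1·12·0 + 10·4·3 + 9·1·4 = 519 ≡ 12.
  S = (1, 5, 12) ≠ 0, so r is not a codeword (an error is present).
Step 3: locate the error. For a single error e at position i, S_ℓ = v_i·e·α_i^ℓ, so α_err = S_1/S_0.
  S_0^{−1} = 1^{−1} = 1 (mod 13), so α_err = 5·1 = 5 ≡ 5 = α_2. Error position i = 2.
  Consistency check: S_2/S_1 = 12·8 = 96 ≡ 5 = α_err ✓ (single-error assumption holds).
Step 4: error magnitude e = S_0/v_2 = S_0·∏_{j≠2}(α_2 − α_j) = 1·4 = 4 ≡ 4 (mod 13).
Step 5: correct position 2: c_2 = r_2 − e = 1 − 4 ≡ 10 (mod 13). Hence c = [9, 10, 0, 3, 4].
  Check: interpolating c through the α_i gives m(x) = 5 + 1·x (degree < 2) with m(α_i) = c_i for every i, so c is indeed a codeword.


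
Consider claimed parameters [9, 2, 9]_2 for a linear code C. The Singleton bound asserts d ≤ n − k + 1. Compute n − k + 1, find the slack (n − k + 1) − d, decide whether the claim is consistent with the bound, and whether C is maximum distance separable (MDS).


Singleton RHS = n − k + 1 = 8, slack = -1, bound violated (no such code; not MDS).

Singleton bound: d ≤ n − k + 1.
Here n = 9, k = 2, so n − k + 1 = 8.
Given d = 9, check d ≤ 8: NO.
Slack = (n − k + 1) − d = -1.
The slack is negative: d = 9 exceeds n − k + 1 = 8 by 1, so the Singleton bound is violated and no linear [9, 2, 9]_2 code can exist. In particular it is not MDS (MDS requires d = n − k + 1 exactly).
Description: the claimed parameters are [9, 2, 9]_2; such a code would be impossible (violates the Singleton bound).


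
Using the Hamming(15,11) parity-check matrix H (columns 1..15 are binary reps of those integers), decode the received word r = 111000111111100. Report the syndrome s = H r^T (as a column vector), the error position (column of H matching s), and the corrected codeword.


s = (0, 1, 1, 0)^T, error position = 6, corrected codeword c = 111001111111100

Compute s = H r^T mod 2 one row at a time:
  s_1 = 1 + 1 + 1 + 1 + 1 + 1 + 0 + 0 = 6 ≡ 0 (mod 2).
  s_2 = 0 + 0 + 0 + 1 + 1 + 1 + 0 + 0 = 3 ≡ 1 (mod 2).
  s_3 = 1 + 1 + 0 + 1 + 1 + 1 + 0 + 0 = 5 ≡ 1 (mod 2).
  s_4 = 1 + 1 + 0 + 1 + 1 + 1 + 1 + 0 = 6 ≡ 0 (mod 2).
s = (0, 1, 1, 0)^T — this equals column 6 of H (binary 0110), so error is at position 6.
Correct: flip bit 6 of r = 111000111111100 to get c = 111001111111100.


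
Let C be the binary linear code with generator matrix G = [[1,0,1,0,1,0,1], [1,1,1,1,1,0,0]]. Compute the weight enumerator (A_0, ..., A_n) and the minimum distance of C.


Weight distribution: A_0 = 1, A_3 = 1, A_4 = 1, A_5 = 1. Minimum distance d = 3.

Enumerate all 2^2 = 4 messages m ∈ F_2^2.
For each, compute codeword c = mG in F_2^7, then tally its weight.
  m = 00 → c = 0000000, weight = 0.
  m = 10 → c = 1010101, weight = 4.
  m = 01 → c = 1111100, weight = 5.
  m = 11 → c = 0101001, weight = 3.
Tally weights:
  weight 0: 1 codewords.
  weight 3: 1 codewords.
  weight 4: 1 codewords.
  weight 5: 1 codewords.
Minimum distance d = smallest w > 0 with A_w > 0 = 3.
Sanity: Σ A_w = 4 = 2^2 = 4 ✓.


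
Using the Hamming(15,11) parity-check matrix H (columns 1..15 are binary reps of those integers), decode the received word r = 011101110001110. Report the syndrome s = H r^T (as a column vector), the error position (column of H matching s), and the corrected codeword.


s = (0, 0, 1, 1)^T, error position = 3, corrected codeword c = 010101110001110

Compute s = H r^T mod 2 one row at a time:
  s_1 = 1 + 0 + 0 + 0 + 1 + 1 + 1 + 0 = 4 ≡ 0 (mod 2).
  s_2 = 1 + 0 + 1 + 1 + 1 + 1 + 1 + 0 = 6 ≡ 0 (mod 2).
  s_3 = 1 + 1 + 1 + 1 + 0 + 0 + 1 + 0 = 5 ≡ 1 (mod 2).
  s_4 = 0 + 1 + 0 + 1 + 0 + 0 + 1 + 0 = 3 ≡ 1 (mod 2).
s = (0, 0, 1, 1)^T — this equals column 3 of H (binary 0011), so error is at position 3.
Correct: flip bit 3 of r = 011101110001110 to get c = 010101110001110.


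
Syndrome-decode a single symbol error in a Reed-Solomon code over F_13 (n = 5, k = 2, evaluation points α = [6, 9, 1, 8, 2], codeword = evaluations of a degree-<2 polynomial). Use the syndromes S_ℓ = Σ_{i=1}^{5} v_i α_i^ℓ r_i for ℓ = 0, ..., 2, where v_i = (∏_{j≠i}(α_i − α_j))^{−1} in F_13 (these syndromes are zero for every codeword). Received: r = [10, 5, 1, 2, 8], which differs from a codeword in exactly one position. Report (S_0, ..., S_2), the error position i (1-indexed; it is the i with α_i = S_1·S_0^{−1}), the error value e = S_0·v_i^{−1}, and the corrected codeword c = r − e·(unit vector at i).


S = (8, 12, 5), error at position 4, error magnitude e = 4, c = [10, 5, 1, 11, 8].

Step 1: column multipliers v_i = (∏_{j≠i}(α_i − α_j))^{−1} mod 13.
  i = 1 (α = 6): (6−9)(6−1)(6−8)(6−2) = (−3)·5·(−2)·4 = 120 ≡ 3, so v_1 = 3^{−1} = 9 (mod 13).
  i = 2 (α = 9): (9−6)(9−1)(9−8)(9−2) = 3·8·1·7 = 168 ≡ 12, so v_2 = 12^{−1} = 12 (mod 13).
  i = 3 (α = 1): (1−6)(1−9)(1−8)(1−2) = (−5)·(−8)·(−7)·(−1) = 280 ≡ 7, so v_3 = 7^{−1} = 2 (mod 13).
  i = 4 (α = 8): (8−6)(8−9)(8−1)(8−2) = 2·(−1)·7·6 = −84 ≡ 7, so v_4 = 7^{−1} = 2 (mod 13).
  i = 5 (α = 2): (2−6)(2−9)(2−1)(2−8) = (−4)·(−7)·1·(−6) = −168 ≡ 1, so v_5 = 1^{−1} = 1 (mod 13).
  v = [9, 12, 2, 2, 1].
Step 2: syndromes of r = [10, 5, 1, 2, 8] (all sums mod 13).
  S_0 = Σ v_i r_i = 9·10 + 12·5 + 2·1 + 2·2 + 1·8 = 164 ≡ 8.
  S_1 = Σ v_i α_i r_i = 9·6·10 + 12·9·5 + 2·1·1 + 2·8·2 + 1·2·8 = 1130 ≡ 12.
  α_i^2 mod 13 = [10, 3, 1, 12, 4].
  S_2 = Σ v_i α_i^2 r_i = 9·10·10 + 12·3·5 + 2·1·1 + 2·12·2 + 1·4·8 = 1162 ≡ 5.
  S = (8, 12, 5) ≠ 0, so r is not a codeword (an error is present).
Step 3: locate the error. For a single error e at position i, S_ℓ = v_i·e·α_i^ℓ, so α_err = S_1/S_0.
  S_0^{−1} = 8^{−1} = 5 (mod 13), so α_err = 12·5 = 60 ≡ 8 = α_4. Error position i = 4.
  Consistency check: S_2/S_1 = 5·12 = 60 ≡ 8 = α_err ✓ (single-error assumption holds).
Step 4: error magnitude e = S_0/v_4 = S_0·∏_{j≠4}(α_4 − α_j) = 8·7 = 56 ≡ 4 (mod 13).
Step 5: correct position 4: c_4 = r_4 − e = 2 − 4 ≡ 11 (mod 13). Hence c = [10, 5, 1, 11, 8].
  Check: interpolating c through the α_i gives m(x) = 7 + 7·x (degree < 2) with m(α_i) = c_i for every i, so c is indeed a codeword.


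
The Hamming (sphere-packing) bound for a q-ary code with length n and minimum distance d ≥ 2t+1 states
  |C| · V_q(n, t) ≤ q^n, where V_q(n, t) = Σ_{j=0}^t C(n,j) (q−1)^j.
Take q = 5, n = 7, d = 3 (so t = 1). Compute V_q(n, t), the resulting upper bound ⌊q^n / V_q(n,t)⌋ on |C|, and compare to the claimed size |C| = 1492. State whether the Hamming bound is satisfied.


V_q(n, t) = 29, q^n = 78125, Hamming bound = 2693, |C| = 1492 ≤ bound (satisfied).

Step 1: Compute V_q(n, t) = Σ_{j=0}^1 C(n, j) (q−1)^j.
  j = 0: C(7,0)·(4)^0 = 1·1 = 1.
  j = 1: C(7,1)·(4)^1 = 7·4 = 28.
  V_q(n, t) = 1 + 28 = 29.
Step 2: q^n = 5^7 = 78125.
Step 3: Hamming bound ⌊q^n / V_q(n,t)⌋ = ⌊78125/29⌋ = 2693.
Step 4: Compare |C| = 1492 to 2693: satisfied.
The claimed |C| lies below the Hamming bound.


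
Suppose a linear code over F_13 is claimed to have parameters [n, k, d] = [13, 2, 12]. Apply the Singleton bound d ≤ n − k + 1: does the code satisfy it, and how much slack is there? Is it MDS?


Singleton RHS = n − k + 1 = 12, slack = 0, bound satisfied, MDS.

Singleton bound: d ≤ n − k + 1.
Here n = 13, k = 2, so n − k + 1 = 12.
Given d = 12, check d ≤ 12: YES.
Slack = (n − k + 1) − d = 0.
The code is MDS (slack = 0).
Description: the claimed parameters are [13, 2, 12]_13; such a code would be MDS (meets Singleton bound).


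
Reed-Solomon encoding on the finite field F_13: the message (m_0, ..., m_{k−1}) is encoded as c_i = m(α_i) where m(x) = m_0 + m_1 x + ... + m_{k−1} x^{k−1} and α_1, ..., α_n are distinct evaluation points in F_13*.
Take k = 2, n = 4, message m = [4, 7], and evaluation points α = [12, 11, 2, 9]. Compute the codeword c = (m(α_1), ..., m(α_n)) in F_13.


c = [10, 3, 5, 2]

Message polynomial: m(x) = 4 + 7·x (mod 13).
For each evaluation point α_i, compute m(α_i) mod 13:
  α_1 = 12: Horner steps 7 → 10, so m(12) = 10.
  α_2 = 11: Horner steps 7 → 3, so m(11) = 3.
  α_3 = 2: Horner steps 7 → 5, so m(2) = 5.
  α_4 = 9: Horner steps 7 → 2, so m(9) = 2.
Codeword c = [10, 3, 5, 2] ∈ F_13^4.


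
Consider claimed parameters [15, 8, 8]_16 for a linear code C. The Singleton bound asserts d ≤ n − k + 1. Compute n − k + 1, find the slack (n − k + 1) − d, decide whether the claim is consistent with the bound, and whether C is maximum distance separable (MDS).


Singleton RHS = n − k + 1 = 8, slack = 0, bound satisfied, MDS.

Singleton bound: d ≤ n − k + 1.
Here n = 15, k = 8, so n − k + 1 = 8.
Given d = 8, check d ≤ 8: YES.
Slack = (n − k + 1) − d = 0.
The code is MDS (slack = 0).
Description: the claimed parameters are [15, 8, 8]_16; such a code would be MDS (meets Singleton bound).


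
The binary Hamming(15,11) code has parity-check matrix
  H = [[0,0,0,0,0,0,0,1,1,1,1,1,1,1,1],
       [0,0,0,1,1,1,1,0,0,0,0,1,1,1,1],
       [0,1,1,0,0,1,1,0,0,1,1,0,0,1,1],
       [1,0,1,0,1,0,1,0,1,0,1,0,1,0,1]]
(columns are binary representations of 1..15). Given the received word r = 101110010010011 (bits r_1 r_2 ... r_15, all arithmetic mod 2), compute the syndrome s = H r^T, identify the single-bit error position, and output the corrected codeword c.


s = (0, 0, 0, 1)^T, error position = 1, corrected codeword c = 001110010010011

Compute s = H r^T mod 2 one row at a time:
  s_1 = 1 + 0 + 0 + 1 + 0 + 0 + 1 + 1 = 4 ≡ 0 (mod 2).
  s_2 = 1 + 1 + 0 + 0 + 0 + 0 + 1 + 1 = 4 ≡ 0 (mod 2).
  s_3 = 0 + 1 + 0 + 0 + 0 + 1 + 1 + 1 = 4 ≡ 0 (mod 2).
  s_4 = 1 + 1 + 1 + 0 + 0 + 1 + 0 + 1 = 5 ≡ 1 (mod 2).
s = (0, 0, 0, 1)^T — this equals column 1 of H (binary 0001), so error is at position 1.
Correct: flip bit 1 of r = 101110010010011 to get c = 001110010010011.


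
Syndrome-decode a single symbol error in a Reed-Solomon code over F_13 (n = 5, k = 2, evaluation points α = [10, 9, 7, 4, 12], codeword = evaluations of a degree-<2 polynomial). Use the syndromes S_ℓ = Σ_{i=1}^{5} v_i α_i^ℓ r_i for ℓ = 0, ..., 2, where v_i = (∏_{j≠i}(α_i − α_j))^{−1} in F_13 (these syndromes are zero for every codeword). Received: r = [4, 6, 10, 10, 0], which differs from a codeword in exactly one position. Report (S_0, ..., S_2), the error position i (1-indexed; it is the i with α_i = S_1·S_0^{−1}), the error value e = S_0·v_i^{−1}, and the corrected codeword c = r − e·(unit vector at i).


S = (4, 3, 12), error at position 4, error magnitude e = 7, c = [4, 6, 10, 3, 0].

Step 1: column multipliers v_i = (∏_{j≠i}(α_i − α_j))^{−1} mod 13.
  i = 1 (α = 10): (10−9)(10−7)(10−4)(10−12) = 1·3·6·(−2) = −36 ≡ 3, so v_1 = 3^{−1} = 9 (mod 13).
  i = 2 (α = 9): (9−10)(9−7)(9−4)(9−12) = (−1)·2·5·(−3) = 30 ≡ 4, so v_2 = 4^{−1} = 10 (mod 13).
  i = 3 (α = 7): (7−10)(7−9)(7−4)(7−12) = (−3)·(−2)·3·(−5) = −90 ≡ 1, so v_3 = 1^{−1} = 1 (mod 13).
  i = 4 (α = 4): (4−10)(4−9)(4−7)(4−12) = (−6)·(−5)·(−3)·(−8) = 720 ≡ 5, so v_4 = 5^{−1} = 8 (mod 13).
  i = 5 (α = 12): (12−10)(12−9)(12−7)(12−4) = 2·3·5·8 = 240 ≡ 6, so v_5 = 6^{−1} = 11 (mod 13).
  v = [9, 10, 1, 8, 11].
Step 2: syndromes of r = [4, 6, 10, 10, 0] (all sums mod 13).
  S_0 = Σ v_i r_i = 9·4 + 10·6 + 1·10 + 8·10 + 11·0 = 186 ≡ 4.
  S_1 = Σ v_i α_i r_i = 9·10·4 + 10·9·6 + 1·7·10 + 8·4·10 + 11·12·0 = 1290 ≡ 3.
  α_i^2 mod 13 = [9, 3, 10, 3, 1].
  S_2 = Σ v_i α_i^2 r_i = 9·9·4 + 10·3·6 + 1·10·10 + 8·3·10 + 11·1·0 = 844 ≡ 12.
  S = (4, 3, 12) ≠ 0, so r is not a codeword (an error is present).
Step 3: locate the error. For a single error e at position i, S_ℓ = v_i·e·α_i^ℓ, so α_err = S_1/S_0.
  S_0^{−1} = 4^{−1} = 10 (mod 13), so α_err = 3·10 = 30 ≡ 4 = α_4. Error position i = 4.
  Consistency check: S_2/S_1 = 12·9 = 108 ≡ 4 = α_err ✓ (single-error assumption holds).
Step 4: error magnitude e = S_0/v_4 = S_0·∏_{j≠4}(α_4 − α_j) = 4·5 = 20 ≡ 7 (mod 13).
Step 5: correct position 4: c_4 = r_4 − e = 10 − 7 ≡ 3 (mod 13). Hence c = [4, 6, 10, 3, 0].
  Check: interpolating c through the α_i gives m(x) = 11 + 11·x (degree < 2) with m(α_i) = c_i for every i, so c is indeed a codeword.


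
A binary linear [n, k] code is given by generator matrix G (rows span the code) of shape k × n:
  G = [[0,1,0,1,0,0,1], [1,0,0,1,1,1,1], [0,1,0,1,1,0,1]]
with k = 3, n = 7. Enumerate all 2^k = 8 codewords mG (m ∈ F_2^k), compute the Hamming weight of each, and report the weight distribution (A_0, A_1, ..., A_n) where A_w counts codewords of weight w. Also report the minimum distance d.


Weight distribution: A_0 = 1, A_1 = 1, A_3 = 2, A_4 = 3, A_5 = 1. Minimum distance d = 1.

Enumerate all 2^3 = 8 messages m ∈ F_2^3.
For each, compute codeword c = mG in F_2^7, then tally its weight.
  m = 000 → c = 0000000, weight = 0.
  m = 100 → c = 0101001, weight = 3.
  m = 010 → c = 1001111, weight = 5.
  m = 110 → c = 1100110, weight = 4.
  m = 001 → c = 0101101, weight = 4.
  m = 101 → c = 0000100, weight = 1.
  m = 011 → c = 1100010, weight = 3.
  m = 111 → c = 1001011, weight = 4.
Tally weights:
  weight 0: 1 codewords.
  weight 1: 1 codewords.
  weight 3: 2 codewords.
  weight 4: 3 codewords.
  weight 5: 1 codewords.
Minimum distance d = smallest w > 0 with A_w > 0 = 1.
Sanity: Σ A_w = 8 = 2^3 = 8 ✓.


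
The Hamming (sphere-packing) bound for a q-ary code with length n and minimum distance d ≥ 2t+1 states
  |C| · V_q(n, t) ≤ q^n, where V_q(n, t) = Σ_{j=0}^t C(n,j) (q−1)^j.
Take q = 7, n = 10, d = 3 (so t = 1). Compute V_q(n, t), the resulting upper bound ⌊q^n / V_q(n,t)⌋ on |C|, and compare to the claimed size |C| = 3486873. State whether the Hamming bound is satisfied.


V_q(n, t) = 61, q^n = 282475249, Hamming bound = 4630741, |C| = 3486873 ≤ bound (satisfied).

Step 1: Compute V_q(n, t) = Σ_{j=0}^1 C(n, j) (q−1)^j.
  j = 0: C(10,0)·(6)^0 = 1·1 = 1.
  j = 1: C(10,1)·(6)^1 = 10·6 = 60.
  V_q(n, t) = 1 + 60 = 61.
Step 2: q^n = 7^10 = 282475249.
Step 3: Hamming bound ⌊q^n / V_q(n,t)⌋ = ⌊282475249/61⌋ = 4630741.
Step 4: Compare |C| = 3486873 to 4630741: satisfied.
The claimed |C| lies below the Hamming bound.


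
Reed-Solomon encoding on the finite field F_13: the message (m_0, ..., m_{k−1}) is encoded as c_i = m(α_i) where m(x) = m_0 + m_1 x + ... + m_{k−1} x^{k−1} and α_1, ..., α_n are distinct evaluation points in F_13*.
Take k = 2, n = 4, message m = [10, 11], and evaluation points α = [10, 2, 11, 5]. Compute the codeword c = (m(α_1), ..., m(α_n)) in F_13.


c = [3, 6, 1, 0]

Message polynomial: m(x) = 10 + 11·x (mod 13).
For each evaluation point α_i, compute m(α_i) mod 13:
  α_1 = 10: Horner steps 11 → 3, so m(10) = 3.
  α_2 = 2: Horner steps 11 → 6, so m(2) = 6.
  α_3 = 11: Horner steps 11 → 1, so m(11) = 1.
  α_4 = 5: Horner steps 11 → 0, so m(5) = 0.
Codeword c = [3, 6, 1, 0] ∈ F_13^4.


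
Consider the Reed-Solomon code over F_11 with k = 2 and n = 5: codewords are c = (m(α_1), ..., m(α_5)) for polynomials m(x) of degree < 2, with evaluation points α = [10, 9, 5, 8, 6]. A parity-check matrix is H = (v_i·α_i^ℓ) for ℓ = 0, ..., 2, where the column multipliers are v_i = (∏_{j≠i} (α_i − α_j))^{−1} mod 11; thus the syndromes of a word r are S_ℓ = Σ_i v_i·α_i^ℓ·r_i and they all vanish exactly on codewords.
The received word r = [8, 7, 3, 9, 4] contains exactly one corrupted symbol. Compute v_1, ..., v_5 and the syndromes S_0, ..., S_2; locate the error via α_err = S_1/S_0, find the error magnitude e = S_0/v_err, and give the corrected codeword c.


S = (3, 2, 5), error at position 4, error magnitude e = 3, c = [8, 7, 3, 6, 4].

Step 1: column multipliers v_i = (∏_{j≠i}(α_i − α_j))^{−1} mod 11.
  i = 1 (α = 10): (10−9)(10−5)(10−8)(10−6) = 1·5·2·4 = 40 ≡ 7, so v_1 = 7^{−1} = 8 (mod 11).
  i = 2 (α = 9): (9−10)(9−5)(9−8)(9−6) = (−1)·4·1·3 = −12 ≡ 10, so v_2 = 10^{−1} = 10 (mod 11).
  i = 3 (α = 5): (5−10)(5−9)(5−8)(5−6) = (−5)·(−4)·(−3)·(−1) = 60 ≡ 5, so v_3 = 5^{−1} = 9 (mod 11).
  i = 4 (α = 8): (8−10)(8−9)(8−5)(8−6) = (−2)·(−1)·3·2 = 12 ≡ 1, so v_4 = 1^{−1} = 1 (mod 11).
  i = 5 (α = 6): (6−10)(6−9)(6−5)(6−8) = (−4)·(−3)·1·(−2) = −24 ≡ 9, so v_5 = 9^{−1} = 5 (mod 11).
  v = [8, 10, 9, 1, 5].
Step 2: syndromes of r = [8, 7, 3, 9, 4] (all sums mod 11).
  S_0 = Σ v_i r_i = 8·8 + 10·7 + 9·3 + 1·9 + 5·4 = 190 ≡ 3.
  S_1 = Σ v_i α_i r_i = 8·10·8 + 10·9·7 + 9·5·3 + 1·8·9 + 5·6·4 = 1597 ≡ 2.
  α_i^2 mod 11 = [1, 4, 3, 9, 3].
  S_2 = Σ v_i α_i^2 r_i = 8·1·8 + 10·4·7 + 9·3·3 + 1·9·9 + 5·3·4 = 566 ≡ 5.
  S = (3, 2, 5) ≠ 0, so r is not a codeword (an error is present).
Step 3: locate the error. For a single error e at position i, S_ℓ = v_i·e·α_i^ℓ, so α_err = S_1/S_0.
  S_0^{−1} = 3^{−1} = 4 (mod 11), so α_err = 2·4 = 8 ≡ 8 = α_4. Error position i = 4.
  Consistency check: S_2/S_1 = 5·6 = 30 ≡ 8 = α_err ✓ (single-error assumption holds).
Step 4: error magnitude e = S_0/v_4 = S_0·∏_{j≠4}(α_4 − α_j) = 3·1 = 3 ≡ 3 (mod 11).
Step 5: correct position 4: c_4 = r_4 − e = 9 − 3 ≡ 6 (mod 11). Hence c = [8, 7, 3, 6, 4].
  Check: interpolating c through the α_i gives m(x) = 9 + 1·x (degree < 2) with m(α_i) = c_i for every i, so c is indeed a codeword.


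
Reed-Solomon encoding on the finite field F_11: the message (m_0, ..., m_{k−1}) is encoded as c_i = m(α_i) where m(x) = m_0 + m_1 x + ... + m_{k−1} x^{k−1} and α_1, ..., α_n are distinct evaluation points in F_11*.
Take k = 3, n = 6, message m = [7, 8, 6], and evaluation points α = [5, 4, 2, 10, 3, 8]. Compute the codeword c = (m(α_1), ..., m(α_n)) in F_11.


c = [10, 3, 3, 5, 8, 4]

Message polynomial: m(x) = 7 + 8·x + 6·x^2 (mod 11).
For each evaluation point α_i, compute m(α_i) mod 11:
  α_1 = 5: Horner steps 6 → 5 → 10, so m(5) = 10.
  α_2 = 4: Horner steps 6 → 10 → 3, so m(4) = 3.
  α_3 = 2: Horner steps 6 → 9 → 3, so m(2) = 3.
  α_4 = 10: Horner steps 6 → 2 → 5, so m(10) = 5.
  α_5 = 3: Horner steps 6 → 4 → 8, so m(3) = 8.
  α_6 = 8: Horner steps 6 → 1 → 4, so m(8) = 4.
Codeword c = [10, 3, 3, 5, 8, 4] ∈ F_11^6.


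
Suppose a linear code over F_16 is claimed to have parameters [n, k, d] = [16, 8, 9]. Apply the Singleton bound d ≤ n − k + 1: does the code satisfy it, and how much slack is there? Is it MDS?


Singleton RHS = n − k + 1 = 9, slack = 0, bound satisfied, MDS.

Singleton bound: d ≤ n − k + 1.
Here n = 16, k = 8, so n − k + 1 = 9.
Given d = 9, check d ≤ 9: YES.
Slack = (n − k + 1) − d = 0.
The code is MDS (slack = 0).
Description: the claimed parameters are [16, 8, 9]_16; such a code would be MDS (meets Singleton bound).


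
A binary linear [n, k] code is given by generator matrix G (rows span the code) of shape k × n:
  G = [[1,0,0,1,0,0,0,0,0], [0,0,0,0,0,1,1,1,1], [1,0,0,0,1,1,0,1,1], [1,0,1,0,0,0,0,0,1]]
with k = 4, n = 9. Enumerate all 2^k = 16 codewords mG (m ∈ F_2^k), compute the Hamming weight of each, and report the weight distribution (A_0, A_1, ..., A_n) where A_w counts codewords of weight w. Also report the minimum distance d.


Weight distribution: A_0 = 1, A_2 = 1, A_3 = 4, A_4 = 3, A_5 = 4, A_6 = 3. Minimum distance d = 2.

Enumerate all 2^4 = 16 messages m ∈ F_2^4.
For each, compute codeword c = mG in F_2^9, then tally its weight.
  m = 0000 → c = 000000000, weight = 0.
  m = 1000 → c = 100100000, weight = 2.
  m = 0100 → c = 000001111, weight = 4.
  m = 1100 → c = 100101111, weight = 6.
  m = 0010 → c = 100011011, weight = 5.
  m = 1010 → c = 000111011, weight = 5.
  m = 0110 → c = 100010100, weight = 3.
  m = 1110 → c = 000110100, weight = 3.
  m = 0001 → c = 101000001, weight = 3.
  m = 1001 → c = 001100001, weight = 3.
  m = 0101 → c = 101001110, weight = 5.
  m = 1101 → c = 001101110, weight = 5.
  m = 0011 → c = 001011010, weight = 4.
  m = 1011 → c = 101111010, weight = 6.
  m = 0111 → c = 001010101, weight = 4.
  m = 1111 → c = 101110101, weight = 6.
Tally weights:
  weight 0: 1 codewords.
  weight 2: 1 codewords.
  weight 3: 4 codewords.
  weight 4: 3 codewords.
  weight 5: 4 codewords.
  weight 6: 3 codewords.
Minimum distance d = smallest w > 0 with A_w > 0 = 2.
Sanity: Σ A_w = 16 = 2^4 = 16 ✓.


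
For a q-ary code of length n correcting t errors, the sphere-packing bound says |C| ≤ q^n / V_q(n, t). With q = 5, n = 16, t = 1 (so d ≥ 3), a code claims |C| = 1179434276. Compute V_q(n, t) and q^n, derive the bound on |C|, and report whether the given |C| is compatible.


V_q(n, t) = 65, q^n = 152587890625, Hamming bound = 2347506009, |C| = 1179434276 ≤ bound (satisfied).

Step 1: Compute V_q(n, t) = Σ_{j=0}^1 C(n, j) (q−1)^j.
  j = 0: C(16,0)·(4)^0 = 1·1 = 1.
  j = 1: C(16,1)·(4)^1 = 16·4 = 64.
  V_q(n, t) = 1 + 64 = 65.
Step 2: q^n = 5^16 = 152587890625.
Step 3: Hamming bound ⌊q^n / V_q(n,t)⌋ = ⌊152587890625/65⌋ = 2347506009.
Step 4: Compare |C| = 1179434276 to 2347506009: satisfied.
The claimed |C| lies below the Hamming bound.


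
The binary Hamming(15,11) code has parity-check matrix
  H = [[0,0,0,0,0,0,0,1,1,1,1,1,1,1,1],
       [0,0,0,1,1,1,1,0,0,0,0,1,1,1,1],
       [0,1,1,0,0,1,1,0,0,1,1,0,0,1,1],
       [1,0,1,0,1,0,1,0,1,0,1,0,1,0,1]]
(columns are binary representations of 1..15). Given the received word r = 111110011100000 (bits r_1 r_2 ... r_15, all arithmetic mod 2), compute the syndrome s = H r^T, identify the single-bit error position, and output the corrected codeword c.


s = (1, 0, 1, 0)^T, error position = 10, corrected codeword c = 111110011000000

Compute s = H r^T mod 2 one row at a time:
  s_1 = 1 + 1 + 1 + 0 + 0 + 0 + 0 + 0 = 3 ≡ 1 (mod 2).
  s_2 = 1 + 1 + 0 + 0 + 0 + 0 + 0 + 0 = 2 ≡ 0 (mod 2).
  s_3 = 1 + 1 + 0 + 0 + 1 + 0 + 0 + 0 = 3 ≡ 1 (mod 2).
  s_4 = 1 + 1 + 1 + 0 + 1 + 0 + 0 + 0 = 4 ≡ 0 (mod 2).
s = (1, 0, 1, 0)^T — this equals column 10 of H (binary 1010), so error is at position 10.
Correct: flip bit 10 of r = 111110011100000 to get c = 111110011000000.


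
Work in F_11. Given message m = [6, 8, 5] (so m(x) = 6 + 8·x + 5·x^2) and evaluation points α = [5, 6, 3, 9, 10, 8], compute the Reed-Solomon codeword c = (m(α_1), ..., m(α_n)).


c = [6, 3, 9, 10, 3, 5]

Message polynomial: m(x) = 6 + 8·x + 5·x^2 (mod 11).
For each evaluation point α_i, compute m(α_i) mod 11:
  α_1 = 5: Horner steps 5 → 0 → 6, so m(5) = 6.
  α_2 = 6: Horner steps 5 → 5 → 3, so m(6) = 3.
  α_3 = 3: Horner steps 5 → 1 → 9, so m(3) = 9.
  α_4 = 9: Horner steps 5 → 9 → 10, so m(9) = 10.
  α_5 = 10: Horner steps 5 → 3 → 3, so m(10) = 3.
  α_6 = 8: Horner steps 5 → 4 → 5, so m(8) = 5.
Codeword c = [6, 3, 9, 10, 3, 5] ∈ F_11^6.


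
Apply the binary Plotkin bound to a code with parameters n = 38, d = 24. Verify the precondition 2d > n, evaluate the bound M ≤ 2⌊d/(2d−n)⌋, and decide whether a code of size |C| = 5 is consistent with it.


Plotkin bound M ≤ 4; given |C| = 5 > bound (violated).

Check applicability: 2d = 48, n = 38.
2d − n = 10 > 0, so Plotkin applies.
Compute d/(2d−n) = 24/10 ≈ 2.4000.
⌊d/(2d−n)⌋ = 2.
Plotkin bound: M ≤ 2·2 = 4.
Given |C| = 5, check: VIOLATED.
This |C| is above the Plotkin bound, so no binary code with n = 38, d = 24 and 5 codewords exists.


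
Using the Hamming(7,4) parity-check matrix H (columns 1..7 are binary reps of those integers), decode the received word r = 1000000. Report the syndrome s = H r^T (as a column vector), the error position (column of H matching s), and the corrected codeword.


s = (0, 0, 1)^T, error position = 1, corrected codeword c = 0000000

Compute s = H r^T mod 2 one row at a time:
  s_1 = 0 + 0 + 0 + 0 = 0 ≡ 0 (mod 2).
  s_2 = 0 + 0 + 0 + 0 = 0 ≡ 0 (mod 2).
  s_3 = 1 + 0 + 0 + 0 = 1 ≡ 1 (mod 2).
s = (0, 0, 1)^T — this equals column 1 of H (binary 001), so error is at position 1.
Correct: flip bit 1 of r = 1000000 to get c = 0000000.


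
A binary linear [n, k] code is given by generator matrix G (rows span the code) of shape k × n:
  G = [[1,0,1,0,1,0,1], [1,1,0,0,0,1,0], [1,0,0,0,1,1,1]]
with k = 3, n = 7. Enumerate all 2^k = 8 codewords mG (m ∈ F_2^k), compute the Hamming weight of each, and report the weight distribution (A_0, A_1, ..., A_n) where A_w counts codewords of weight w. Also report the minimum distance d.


Weight distribution: A_0 = 1, A_2 = 1, A_3 = 3, A_4 = 2, A_5 = 1. Minimum distance d = 2.

Enumerate all 2^3 = 8 messages m ∈ F_2^3.
For each, compute codeword c = mG in F_2^7, then tally its weight.
  m = 000 → c = 0000000, weight = 0.
  m = 100 → c = 1010101, weight = 4.
  m = 010 → c = 1100010, weight = 3.
  m = 110 → c = 0110111, weight = 5.
  m = 001 → c = 1000111, weight = 4.
  m = 101 → c = 0010010, weight = 2.
  m = 011 → c = 0100101, weight = 3.
  m = 111 → c = 1110000, weight = 3.
Tally weights:
  weight 0: 1 codewords.
  weight 2: 1 codewords.
  weight 3: 3 codewords.
  weight 4: 2 codewords.
  weight 5: 1 codewords.
Minimum distance d = smallest w > 0 with A_w > 0 = 2.
Sanity: Σ A_w = 8 = 2^3 = 8 ✓.


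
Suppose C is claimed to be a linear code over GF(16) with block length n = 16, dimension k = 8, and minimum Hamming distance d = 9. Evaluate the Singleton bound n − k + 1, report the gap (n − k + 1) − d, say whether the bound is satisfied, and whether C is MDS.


Singleton RHS = n − k + 1 = 9, slack = 0, bound satisfied, MDS.

Singleton bound: d ≤ n − k + 1.
Here n = 16, k = 8, so n − k + 1 = 9.
Given d = 9, check d ≤ 9: YES.
Slack = (n − k + 1) − d = 0.
The code is MDS (slack = 0).
Description: the claimed parameters are [16, 8, 9]_16; such a code would be MDS (meets Singleton bound).


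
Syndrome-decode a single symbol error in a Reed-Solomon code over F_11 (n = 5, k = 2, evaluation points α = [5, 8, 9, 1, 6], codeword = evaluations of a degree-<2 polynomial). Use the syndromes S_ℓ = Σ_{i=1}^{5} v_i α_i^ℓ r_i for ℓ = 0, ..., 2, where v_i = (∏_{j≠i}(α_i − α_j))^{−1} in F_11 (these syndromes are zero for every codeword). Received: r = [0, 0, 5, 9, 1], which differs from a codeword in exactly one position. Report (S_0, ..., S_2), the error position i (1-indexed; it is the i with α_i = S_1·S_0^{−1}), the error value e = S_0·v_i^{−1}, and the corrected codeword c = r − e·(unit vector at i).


S = (10, 6, 8), error at position 1, error magnitude e = 4, c = [7, 0, 5, 9, 1].

Step 1: column multipliers v_i = (∏_{j≠i}(α_i − α_j))^{−1} mod 11.
  i = 1 (α = 5): (5−8)(5−9)(5−1)(5−6) = (−3)·(−4)·4·(−1) = −48 ≡ 7, so v_1 = 7^{−1} = 8 (mod 11).
  i = 2 (α = 8): (8−5)(8−9)(8−1)(8−6) = 3·(−1)·7·2 = −42 ≡ 2, so v_2 = 2^{−1} = 6 (mod 11).
  i = 3 (α = 9): (9−5)(9−8)(9−1)(9−6) = 4·1·8·3 = 96 ≡ 8, so v_3 = 8^{−1} = 7 (mod 11).
  i = 4 (α = 1): (1−5)(1−8)(1−9)(1−6) = (−4)·(−7)·(−8)·(−5) = 1120 ≡ 9, so v_4 = 9^{−1} = 5 (mod 11).
  i = 5 (α = 6): (6−5)(6−8)(6−9)(6−1) = 1·(−2)·(−3)·5 = 30 ≡ 8, so v_5 = 8^{−1} = 7 (mod 11).
  v = [8, 6, 7, 5, 7].
Step 2: syndromes of r = [0, 0, 5, 9, 1] (all sums mod 11).
  S_0 = Σ v_i r_i = 8·0 + 6·0 + 7·5 + 5·9 + 7·1 = 87 ≡ 10.
  S_1 = Σ v_i α_i r_i = 8·5·0 + 6·8·0 + 7·9·5 + 5·1·9 + 7·6·1 = 402 ≡ 6.
  α_i^2 mod 11 = [3, 9, 4, 1, 3].
  S_2 = Σ v_i α_i^2 r_i = 8·3·0 + 6·9·0 + 7·4·5 + 5·1·9 + 7·3·1 = 206 ≡ 8.
  S = (10, 6, 8) ≠ 0, so r is not a codeword (an error is present).
Step 3: locate the error. For a single error e at position i, S_ℓ = v_i·e·α_i^ℓ, so α_err = S_1/S_0.
  S_0^{−1} = 10^{−1} = 10 (mod 11), so α_err = 6·10 = 60 ≡ 5 = α_1. Error position i = 1.
  Consistency check: S_2/S_1 = 8·2 = 16 ≡ 5 = α_err ✓ (single-error assumption holds).
Step 4: error magnitude e = S_0/v_1 = S_0·∏_{j≠1}(α_1 − α_j) = 10·7 = 70 ≡ 4 (mod 11).
Step 5: correct position 1: c_1 = r_1 − e = 0 − 4 ≡ 7 (mod 11). Hence c = [7, 0, 5, 9, 1].
  Check: interpolating c through the α_i gives m(x) = 4 + 5·x (degree < 2) with m(α_i) = c_i for every i, so c is indeed a codeword.


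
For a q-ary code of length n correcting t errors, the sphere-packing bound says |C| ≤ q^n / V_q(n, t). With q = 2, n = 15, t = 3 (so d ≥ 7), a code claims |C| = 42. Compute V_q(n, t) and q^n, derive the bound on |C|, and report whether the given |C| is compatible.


V_q(n, t) = 576, q^n = 32768, Hamming bound = 56, |C| = 42 ≤ bound (satisfied).

Step 1: Compute V_q(n, t) = Σ_{j=0}^3 C(n, j) (q−1)^j.
  j = 0: C(15,0)·(1)^0 = 1·1 = 1.
  j = 1: C(15,1)·(1)^1 = 15·1 = 15.
  j = 2: C(15,2)·(1)^2 = 105·1 = 105.
  j = 3: C(15,3)·(1)^3 = 455·1 = 455.
  V_q(n, t) = 1 + 15 + 105 + 455 = 576.
Step 2: q^n = 2^15 = 32768.
Step 3: Hamming bound ⌊q^n / V_q(n,t)⌋ = ⌊32768/576⌋ = 56.
Step 4: Compare |C| = 42 to 56: satisfied.
The claimed |C| lies below the Hamming bound.


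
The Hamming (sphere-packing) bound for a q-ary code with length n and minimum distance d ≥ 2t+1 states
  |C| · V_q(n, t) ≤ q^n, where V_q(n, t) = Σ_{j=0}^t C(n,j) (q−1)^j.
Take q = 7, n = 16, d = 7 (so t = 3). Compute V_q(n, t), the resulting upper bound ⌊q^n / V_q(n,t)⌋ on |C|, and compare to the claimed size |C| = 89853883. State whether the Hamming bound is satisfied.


V_q(n, t) = 125377, q^n = 33232930569601, Hamming bound = 265064011, |C| = 89853883 ≤ bound (satisfied).

Step 1: Compute V_q(n, t) = Σ_{j=0}^3 C(n, j) (q−1)^j.
  j = 0: C(16,0)·(6)^0 = 1·1 = 1.
  j = 1: C(16,1)·(6)^1 = 16·6 = 96.
  j = 2: C(16,2)·(6)^2 = 120·36 = 4320.
  j = 3: C(16,3)·(6)^3 = 560·216 = 120960.
  V_q(n, t) = 1 + 96 + 4320 + 120960 = 125377.
Step 2: q^n = 7^16 = 33232930569601.
Step 3: Hamming bound ⌊q^n / V_q(n,t)⌋ = ⌊33232930569601/125377⌋ = 265064011.
Step 4: Compare |C| = 89853883 to 265064011: satisfied.
The claimed |C| lies below the Hamming bound.


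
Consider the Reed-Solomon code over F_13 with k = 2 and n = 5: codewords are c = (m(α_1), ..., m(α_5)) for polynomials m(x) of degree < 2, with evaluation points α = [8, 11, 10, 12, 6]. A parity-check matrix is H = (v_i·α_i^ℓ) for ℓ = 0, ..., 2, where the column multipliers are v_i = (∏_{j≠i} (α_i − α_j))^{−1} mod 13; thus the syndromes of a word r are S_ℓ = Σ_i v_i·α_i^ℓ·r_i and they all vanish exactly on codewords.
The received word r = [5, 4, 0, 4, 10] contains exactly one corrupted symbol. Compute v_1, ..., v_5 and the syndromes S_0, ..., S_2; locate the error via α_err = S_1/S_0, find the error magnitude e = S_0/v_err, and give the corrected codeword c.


S = (1, 12, 1), error at position 4, error magnitude e = 9, c = [5, 4, 0, 8, 10].

Step 1: column multipliers v_i = (∏_{j≠i}(α_i − α_j))^{−1} mod 13.
  i = 1 (α = 8): (8−11)(8−10)(8−12)(8−6) = (−3)·(−2)·(−4)·2 = −48 ≡ 4, so v_1 = 4^{−1} = 10 (mod 13).
  i = 2 (α = 11): (11−8)(11−10)(11−12)(11−6) = 3·1·(−1)·5 = −15 ≡ 11, so v_2 = 11^{−1} = 6 (mod 13).
  i = 3 (α = 10): (10−8)(10−11)(10−12)(10−6) = 2·(−1)·(−2)·4 = 16 ≡ 3, so v_3 = 3^{−1} = 9 (mod 13).
  i = 4 (α = 12): (12−8)(12−11)(12−10)(12−6) = 4·1·2·6 = 48 ≡ 9, so v_4 = 9^{−1} = 3 (mod 13).
  i = 5 (α = 6): (6−8)(6−11)(6−10)(6−12) = (−2)·(−5)·(−4)·(−6) = 240 ≡ 6, so v_5 = 6^{−1} = 11 (mod 13).
  v = [10, 6, 9, 3, 11].
Step 2: syndromes of r = [5, 4, 0, 4, 10] (all sums mod 13).
  S_0 = Σ v_i r_i = 10·5 + 6·4 + 9·0 + 3·4 + 11·10 = 196 ≡ 1.
  S_1 = Σ v_i α_i r_i = 10·8·5 + 6·11·4 + 9·10·0 + 3·12·4 + 11·6·10 = 1468 ≡ 12.
  α_i^2 mod 13 = [12, 4, 9, 1, 10].
  S_2 = Σ v_i α_i^2 r_i = 10·12·5 + 6·4·4 + 9·9·0 + 3·1·4 + 11·10·10 = 1808 ≡ 1.
  S = (1, 12, 1) ≠ 0, so r is not a codeword (an error is present).
Step 3: locate the error. For a single error e at position i, S_ℓ = v_i·e·α_i^ℓ, so α_err = S_1/S_0.
  S_0^{−1} = 1^{−1} = 1 (mod 13), so α_err = 12·1 = 12 ≡ 12 = α_4. Error position i = 4.
  Consistency check: S_2/S_1 = 1·12 = 12 ≡ 12 = α_err ✓ (single-error assumption holds).
Step 4: error magnitude e = S_0/v_4 = S_0·∏_{j≠4}(α_4 − α_j) = 1·9 = 9 ≡ 9 (mod 13).
Step 5: correct position 4: c_4 = r_4 − e = 4 − 9 ≡ 8 (mod 13). Hence c = [5, 4, 0, 8, 10].
  Check: interpolating c through the α_i gives m(x) = 12 + 4·x (degree < 2) with m(α_i) = c_i for every i, so c is indeed a codeword.


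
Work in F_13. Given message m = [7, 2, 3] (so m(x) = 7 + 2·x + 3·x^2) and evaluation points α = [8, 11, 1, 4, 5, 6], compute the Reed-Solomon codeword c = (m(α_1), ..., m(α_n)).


c = [7, 2, 12, 11, 1, 10]

Message polynomial: m(x) = 7 + 2·x + 3·x^2 (mod 13).
For each evaluation point α_i, compute m(α_i) mod 13:
  α_1 = 8: Horner steps 3 → 0 → 7, so m(8) = 7.
  α_2 = 11: Horner steps 3 → 9 → 2, so m(11) = 2.
  α_3 = 1: Horner steps 3 → 5 → 12, so m(1) = 12.
  α_4 = 4: Horner steps 3 → 1 → 11, so m(4) = 11.
  α_5 = 5: Horner steps 3 → 4 → 1, so m(5) = 1.
  α_6 = 6: Horner steps 3 → 7 → 10, so m(6) = 10.
Codeword c = [7, 2, 12, 11, 1, 10] ∈ F_13^6.


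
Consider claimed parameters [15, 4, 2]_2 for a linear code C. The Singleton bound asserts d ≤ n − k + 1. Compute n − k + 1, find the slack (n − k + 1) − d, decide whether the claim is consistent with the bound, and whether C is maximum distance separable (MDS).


Singleton RHS = n − k + 1 = 12, slack = 10, bound satisfied, not MDS.

Singleton bound: d ≤ n − k + 1.
Here n = 15, k = 4, so n − k + 1 = 12.
Given d = 2, check d ≤ 12: YES.
Slack = (n − k + 1) − d = 10.
The code is NOT MDS (slack = 10 > 0).
Description: the claimed parameters are [15, 4, 2]_2; such a code would be non-MDS.


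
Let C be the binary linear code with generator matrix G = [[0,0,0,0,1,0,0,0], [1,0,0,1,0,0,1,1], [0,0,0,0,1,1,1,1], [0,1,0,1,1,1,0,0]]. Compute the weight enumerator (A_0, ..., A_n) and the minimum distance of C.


Weight distribution: A_0 = 1, A_1 = 1, A_2 = 1, A_3 = 4, A_4 = 5, A_5 = 3, A_6 = 1. Minimum distance d = 1.

Enumerate all 2^4 = 16 messages m ∈ F_2^4.
For each, compute codeword c = mG in F_2^8, then tally its weight.
  m = 0000 → c = 00000000, weight = 0.
  m = 1000 → c = 00001000, weight = 1.
  m = 0100 → c = 10010011, weight = 4.
  m = 1100 → c = 10011011, weight = 5.
  m = 0010 → c = 00001111, weight = 4.
  m = 1010 → c = 00000111, weight = 3.
  m = 0110 → c = 10011100, weight = 4.
  m = 1110 → c = 10010100, weight = 3.
  m = 0001 → c = 01011100, weight = 4.
  m = 1001 → c = 01010100, weight = 3.
  m = 0101 → c = 11001111, weight = 6.
  m = 1101 → c = 11000111, weight = 5.
  m = 0011 → c = 01010011, weight = 4.
  m = 1011 → c = 01011011, weight = 5.
  m = 0111 → c = 11000000, weight = 2.
  m = 1111 → c = 11001000, weight = 3.
Tally weights:
  weight 0: 1 codewords.
  weight 1: 1 codewords.
  weight 2: 1 codewords.
  weight 3: 4 codewords.
  weight 4: 5 codewords.
  weight 5: 3 codewords.
  weight 6: 1 codewords.
Minimum distance d = smallest w > 0 with A_w > 0 = 1.
Sanity: Σ A_w = 16 = 2^4 = 16 ✓.


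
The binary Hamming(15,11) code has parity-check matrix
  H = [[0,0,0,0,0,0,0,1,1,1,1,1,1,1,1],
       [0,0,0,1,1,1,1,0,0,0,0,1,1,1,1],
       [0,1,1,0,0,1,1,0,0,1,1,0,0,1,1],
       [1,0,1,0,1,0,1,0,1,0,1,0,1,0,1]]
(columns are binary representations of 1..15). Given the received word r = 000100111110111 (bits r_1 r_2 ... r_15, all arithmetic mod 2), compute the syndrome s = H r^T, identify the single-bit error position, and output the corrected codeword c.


s = (1, 1, 1, 1)^T, error position = 15, corrected codeword c = 000100111110110

Compute s = H r^T mod 2 one row at a time:
  s_1 = 1 + 1 + 1 + 1 + 0 + 1 + 1 + 1 = 7 ≡ 1 (mod 2).
  s_2 = 1 + 0 + 0 + 1 + 0 + 1 + 1 + 1 = 5 ≡ 1 (mod 2).
  s_3 = 0 + 0 + 0 + 1 + 1 + 1 + 1 + 1 = 5 ≡ 1 (mod 2).
  s_4 = 0 + 0 + 0 + 1 + 1 + 1 + 1 + 1 = 5 ≡ 1 (mod 2).
s = (1, 1, 1, 1)^T — this equals column 15 of H (binary 1111), so error is at position 15.
Correct: flip bit 15 of r = 000100111110111 to get c = 000100111110110.


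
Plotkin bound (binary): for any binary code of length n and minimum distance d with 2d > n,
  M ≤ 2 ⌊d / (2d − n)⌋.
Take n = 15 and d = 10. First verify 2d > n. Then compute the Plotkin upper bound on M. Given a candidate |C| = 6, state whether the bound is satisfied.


Plotkin bound M ≤ 4; given |C| = 6 > bound (violated).

Check applicability: 2d = 20, n = 15.
2d − n = 5 > 0, so Plotkin applies.
Compute d/(2d−n) = 10/5 ≈ 2.0000.
⌊d/(2d−n)⌋ = 2.
Plotkin bound: M ≤ 2·2 = 4.
Given |C| = 6, check: VIOLATED.
This |C| is above the Plotkin bound, so no binary code with n = 15, d = 10 and 6 codewords exists.
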